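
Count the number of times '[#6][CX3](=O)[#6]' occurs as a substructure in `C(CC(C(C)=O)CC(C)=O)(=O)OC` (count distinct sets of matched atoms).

2

[#6][CX3](=O)[#6] is the SMARTS for a ketone: a carbonyl carbon (no H) flanked by two carbons.
The molecule carries 2 separate instances of an acetyl/ketone group (-C(=O)CH3) meeting every constraint; each maps to a distinct set of atoms, giving 2 matches.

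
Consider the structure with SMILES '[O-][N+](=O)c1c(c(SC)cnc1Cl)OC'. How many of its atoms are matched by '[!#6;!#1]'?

7

Check the 14 heavy atoms by environment: 1× n (aromatic) → match; 5× c (aromatic) → no; 1× S → match; 2× C → no; 2× O → match; 1× Cl → match; 1× N (charge +1) → match; 1× O (charge -1) → match.
Summing the matching environments: 1 + 1 + 2 + 1 + 1 + 1 = 7 matching atoms.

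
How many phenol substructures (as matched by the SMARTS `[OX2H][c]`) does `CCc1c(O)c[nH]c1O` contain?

2

[OX2H][c] is the SMARTS for a phenol: a hydroxyl oxygen attached to an aromatic carbon.
The molecule carries 2 separate instances of a hydroxyl group (-OH) meeting every constraint; each maps to a distinct set of atoms, giving 2 matches.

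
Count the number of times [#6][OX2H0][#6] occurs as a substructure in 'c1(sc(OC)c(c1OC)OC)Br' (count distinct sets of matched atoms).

3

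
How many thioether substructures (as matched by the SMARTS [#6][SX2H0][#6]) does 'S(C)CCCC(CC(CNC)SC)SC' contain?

3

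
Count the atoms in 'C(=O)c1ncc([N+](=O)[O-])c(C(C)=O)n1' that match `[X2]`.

2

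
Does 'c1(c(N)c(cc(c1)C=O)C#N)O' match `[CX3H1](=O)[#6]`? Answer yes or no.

Yes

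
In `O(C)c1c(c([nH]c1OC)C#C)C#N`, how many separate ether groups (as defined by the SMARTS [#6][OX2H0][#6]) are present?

2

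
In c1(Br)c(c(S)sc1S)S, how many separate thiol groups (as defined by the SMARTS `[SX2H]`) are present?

3

[SX2H] is the SMARTS for a thiol: an aliphatic sulfur with two connections, one being H.
The molecule carries 3 separate instances of a thiol (-SH) meeting every constraint; each maps to a distinct set of atoms, giving 3 matches.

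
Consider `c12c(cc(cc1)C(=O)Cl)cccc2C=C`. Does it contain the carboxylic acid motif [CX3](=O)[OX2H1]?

The pattern [CX3](=O)[OX2H1] describes an sp2 carbon double-bonded to O and single-bonded to an -OH oxygen — a carboxylic acid.
The closest candidate here is an acyl chloride (-C(=O)Cl), but the carbonyl is bonded to Cl, not to an -OH oxygen. No other fragment satisfies the full query, so there is no match.

No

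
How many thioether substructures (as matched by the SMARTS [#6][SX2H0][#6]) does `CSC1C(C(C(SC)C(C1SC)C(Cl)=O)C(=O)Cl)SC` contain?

[#6][SX2H0][#6] is the SMARTS for a thioether: an aliphatic sulfur bridging two carbons with no H on the sulfur.
The molecule carries 4 separate instances of a methylthio ether (-SCH3) meeting every constraint; each maps to a distinct set of atoms, giving 4 matches.

4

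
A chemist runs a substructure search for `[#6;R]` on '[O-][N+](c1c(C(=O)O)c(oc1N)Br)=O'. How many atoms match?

4

Check the 13 heavy atoms by environment: 1× o (aromatic, in 5-ring) → no; 4× c (aromatic, in 5-ring) → match; 1× N (acyclic) → no; 1× C (acyclic) → no; 3× O (acyclic) → no; 1× Br (acyclic) → no; 1× N (charge +1, acyclic) → no; 1× O (charge -1, acyclic) → no.
That gives 4 matching atoms.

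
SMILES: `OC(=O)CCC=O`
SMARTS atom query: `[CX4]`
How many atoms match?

2

The query [CX4] means: C with X4: aliphatic carbon with exactly 4 total connections (bonds + H).
Check the 7 heavy atoms by environment: 2× C (X4) → match; 2× C (X3) → no; 2× O (X1) → no; 1× O (X2) → no.
That gives 2 matching atoms.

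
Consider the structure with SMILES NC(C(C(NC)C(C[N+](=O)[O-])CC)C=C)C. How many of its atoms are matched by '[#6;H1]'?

The query [#6;H1] means: any carbon bearing exactly one hydrogen.
Check the 16 heavy atoms by environment: 3× C (H2) → no; 5× C (H1) → match; 3× C (H3) → no; 1× N (H1) → no; 1× N (charge +1, H0) → no; 1× O (charge -1, H0) → no; 1× O (H0) → no; 1× N (H2) → no.
That gives 5 matching atoms.

5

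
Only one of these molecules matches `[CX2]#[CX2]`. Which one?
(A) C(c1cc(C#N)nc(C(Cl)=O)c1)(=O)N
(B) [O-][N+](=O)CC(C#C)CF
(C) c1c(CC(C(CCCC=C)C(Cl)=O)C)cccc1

B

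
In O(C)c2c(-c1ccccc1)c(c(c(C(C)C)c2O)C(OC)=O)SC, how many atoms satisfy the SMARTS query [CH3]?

The query [CH3] means: aliphatic carbon with exactly three hydrogens.
Check the 24 heavy atoms by environment: 7× c (aromatic, H0) → no; 1× S (H0) → no; 5× C (H3) → match; 3× O (H0) → no; 1× C (H0) → no; 5× c (aromatic, H1) → no; 1× C (H1) → no; 1× O (H1) → no.
That gives 5 matching atoms.

5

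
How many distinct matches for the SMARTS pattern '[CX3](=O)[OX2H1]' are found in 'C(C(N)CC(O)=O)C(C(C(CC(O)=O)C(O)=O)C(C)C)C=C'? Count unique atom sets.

[CX3](=O)[OX2H1] is the SMARTS for a carboxylic acid: an sp2 carbon double-bonded to O and single-bonded to an -OH oxygen.
The molecule carries 3 separate instances of a carboxylic acid group (-C(=O)OH) meeting every constraint; each maps to a distinct set of atoms, giving 3 matches.

3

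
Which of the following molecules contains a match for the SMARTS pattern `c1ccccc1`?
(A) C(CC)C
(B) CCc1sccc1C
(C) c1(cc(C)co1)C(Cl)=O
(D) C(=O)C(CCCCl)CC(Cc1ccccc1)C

c1ccccc1 describes six aromatic carbons in a ring (a benzene ring).
(A) has a methyl group (-CH3) but no six-membered all-carbon aromatic ring is present.
(B) has a methyl group (-CH3) but no six-membered all-carbon aromatic ring is present.
(C) has a methyl group (-CH3) but no six-membered all-carbon aromatic ring is present.
(D) contains a phenyl ring, which satisfies every atom and bond constraint.
So the answer is (D).

D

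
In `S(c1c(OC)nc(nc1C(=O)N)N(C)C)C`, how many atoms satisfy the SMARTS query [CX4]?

The query [CX4] means: C with X4: aliphatic carbon with exactly 4 total connections (bonds + H).
Check the 16 heavy atoms by environment: 2× n (aromatic, X2) → no; 4× c (aromatic, X3) → no; 1× O (X2) → no; 4× C (X4) → match; 2× N (X3) → no; 1× S (X2) → no; 1× C (X3) → no; 1× O (X1) → no.
That gives 4 matching atoms.

4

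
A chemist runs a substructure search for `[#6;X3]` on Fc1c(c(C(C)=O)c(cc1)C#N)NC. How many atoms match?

7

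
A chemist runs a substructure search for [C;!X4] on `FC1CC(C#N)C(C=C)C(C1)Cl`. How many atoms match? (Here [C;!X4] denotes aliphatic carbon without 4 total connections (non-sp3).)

3

The query [C;!X4] means: aliphatic carbon that does not have four total connections.
Check the 12 heavy atoms by environment: 6× C (X4) → no; 1× Cl (X1) → no; 1× F (X1) → no; 1× C (X2) → match; 1× N (X1) → no; 2× C (X3) → match.
Summing the matching environments: 1 + 2 = 3 matching atoms.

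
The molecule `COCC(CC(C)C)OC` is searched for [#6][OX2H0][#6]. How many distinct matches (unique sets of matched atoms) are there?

2

[#6][OX2H0][#6] is the SMARTS for an ether: an aliphatic oxygen bridging two carbons with no H on the oxygen.
The molecule carries 2 separate instances of a methoxy ether (-OCH3) meeting every constraint; each maps to a distinct set of atoms, giving 2 matches.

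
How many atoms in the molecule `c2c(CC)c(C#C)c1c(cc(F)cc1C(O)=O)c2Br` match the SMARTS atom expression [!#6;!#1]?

4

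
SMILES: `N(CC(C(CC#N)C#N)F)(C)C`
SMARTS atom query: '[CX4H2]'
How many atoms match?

The query [CX4H2] means: sp3 carbon (X4) with exactly two hydrogens.
Check the 12 heavy atoms by environment: 2× C (H2, X4) → match; 2× C (H1, X4) → no; 2× C (H0, X2) → no; 2× N (H0, X1) → no; 1× F (H0, X1) → no; 1× N (H0, X3) → no; 2× C (H3, X4) → no.
That gives 2 matching atoms.

2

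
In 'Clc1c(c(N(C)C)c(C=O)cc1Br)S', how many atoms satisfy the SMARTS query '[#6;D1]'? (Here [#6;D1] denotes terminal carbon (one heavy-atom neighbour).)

The query [#6;D1] means: carbon bonded to exactly one heavy atom.
Check the 14 heavy atoms by environment: 5× c (aromatic, D3) → no; 1× c (aromatic, D2) → no; 1× Br (D1) → no; 1× C (D2) → no; 1× O (D1) → no; 1× S (D1) → no; 1× N (D3) → no; 2× C (D1) → match; 1× Cl (D1) → no.
That gives 2 matching atoms.

2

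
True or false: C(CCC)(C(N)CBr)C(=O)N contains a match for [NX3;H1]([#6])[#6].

False

The pattern [NX3;H1]([#6])[#6] describes a trivalent nitrogen with one H, bonded to two carbons — a secondary amine.
The closest candidate here is a primary amide (-C(=O)NH2), but the -C(=O)NH2 nitrogen has H2, not H1. No other fragment satisfies the full query, so there is no match.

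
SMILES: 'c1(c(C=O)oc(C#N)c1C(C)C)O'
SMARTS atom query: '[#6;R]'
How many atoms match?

Check the 13 heavy atoms by environment: 1× o (aromatic, in 5-ring) → no; 4× c (aromatic, in 5-ring) → match; 5× C (acyclic) → no; 1× N (acyclic) → no; 2× O (acyclic) → no.
That gives 4 matching atoms.

4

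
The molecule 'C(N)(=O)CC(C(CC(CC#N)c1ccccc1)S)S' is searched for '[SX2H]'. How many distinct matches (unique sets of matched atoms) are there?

2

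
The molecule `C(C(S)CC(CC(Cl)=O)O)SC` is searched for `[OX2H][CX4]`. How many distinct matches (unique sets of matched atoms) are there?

1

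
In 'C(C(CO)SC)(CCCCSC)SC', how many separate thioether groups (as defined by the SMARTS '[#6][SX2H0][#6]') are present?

3

[#6][SX2H0][#6] is the SMARTS for a thioether: an aliphatic sulfur bridging two carbons with no H on the sulfur.
The molecule carries 3 separate instances of a methylthio ether (-SCH3) meeting every constraint; each maps to a distinct set of atoms, giving 3 matches.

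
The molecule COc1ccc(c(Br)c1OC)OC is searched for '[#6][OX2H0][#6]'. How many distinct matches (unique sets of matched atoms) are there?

3

[#6][OX2H0][#6] is the SMARTS for an ether: an aliphatic oxygen bridging two carbons with no H on the oxygen.
The molecule carries 3 separate instances of a methoxy ether (-OCH3) meeting every constraint; each maps to a distinct set of atoms, giving 3 matches.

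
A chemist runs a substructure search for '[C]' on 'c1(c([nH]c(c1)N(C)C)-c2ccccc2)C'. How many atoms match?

3

The query [C] means: uppercase C matches aliphatic (non-aromatic) carbon only.
Check the 15 heavy atoms by environment: 1× n (aromatic) → no; 10× c (aromatic) → no; 3× C → match; 1× N → no.
That gives 3 matching atoms.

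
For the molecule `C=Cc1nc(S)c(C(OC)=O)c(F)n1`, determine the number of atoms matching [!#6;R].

2

The query [!#6;R] means: non-carbon atom that is part of a ring.
Check the 14 heavy atoms by environment: 2× n (aromatic, in 6-ring) → match; 4× c (aromatic, in 6-ring) → no; 1× S (acyclic) → no; 4× C (acyclic) → no; 2× O (acyclic) → no; 1× F (acyclic) → no.
That gives 2 matching atoms.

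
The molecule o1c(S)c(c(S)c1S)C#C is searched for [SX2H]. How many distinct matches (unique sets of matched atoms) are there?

[SX2H] is the SMARTS for a thiol: an aliphatic sulfur with two connections, one being H.
The molecule carries 3 separate instances of a thiol (-SH) meeting every constraint; each maps to a distinct set of atoms, giving 3 matches.

3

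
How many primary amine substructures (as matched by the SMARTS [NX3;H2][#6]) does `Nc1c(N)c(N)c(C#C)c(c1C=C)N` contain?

[NX3;H2][#6] is the SMARTS for a primary amine: a trivalent nitrogen with two H attached to carbon.
The molecule carries 4 separate instances of a primary amino group (-NH2) meeting every constraint; each maps to a distinct set of atoms, giving 4 matches.

4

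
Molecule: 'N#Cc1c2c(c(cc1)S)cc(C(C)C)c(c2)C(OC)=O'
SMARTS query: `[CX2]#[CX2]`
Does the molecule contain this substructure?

No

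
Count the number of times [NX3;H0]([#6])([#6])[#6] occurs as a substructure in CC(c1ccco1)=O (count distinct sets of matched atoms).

0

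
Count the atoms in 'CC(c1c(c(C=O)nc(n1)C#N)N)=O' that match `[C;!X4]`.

3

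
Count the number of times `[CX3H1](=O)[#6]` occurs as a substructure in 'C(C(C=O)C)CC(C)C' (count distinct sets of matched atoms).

1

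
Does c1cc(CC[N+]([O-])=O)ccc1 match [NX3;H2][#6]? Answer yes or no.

No

The pattern [NX3;H2][#6] describes a trivalent nitrogen with two H attached to carbon — a primary amine.
The closest candidate here is a nitro group (-[N+](=O)[O-]), but the nitrogen is [N+] with no H, not NX3H2. No other fragment satisfies the full query, so there is no match.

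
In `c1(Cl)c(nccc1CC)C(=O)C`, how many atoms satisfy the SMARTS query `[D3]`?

4

The query [D3] means: atom with exactly three heavy-atom neighbours.
Check the 12 heavy atoms by environment: 1× n (aromatic, D2) → no; 3× c (aromatic, D3) → match; 2× c (aromatic, D2) → no; 1× Cl (D1) → no; 1× C (D3) → match; 1× O (D1) → no; 2× C (D1) → no; 1× C (D2) → no.
Summing the matching environments: 3 + 1 = 4 matching atoms.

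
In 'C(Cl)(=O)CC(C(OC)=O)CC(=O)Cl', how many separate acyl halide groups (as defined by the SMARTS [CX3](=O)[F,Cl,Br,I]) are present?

[CX3](=O)[F,Cl,Br,I] is the SMARTS for an acyl halide: a carbonyl carbon bonded to a halogen.
The molecule carries 2 separate instances of an acyl chloride (-C(=O)Cl) meeting every constraint; each maps to a distinct set of atoms, giving 2 matches.

2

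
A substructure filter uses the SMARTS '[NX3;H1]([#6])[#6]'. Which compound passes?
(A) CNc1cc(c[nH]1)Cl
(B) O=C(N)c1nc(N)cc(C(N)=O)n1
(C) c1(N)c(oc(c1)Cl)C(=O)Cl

A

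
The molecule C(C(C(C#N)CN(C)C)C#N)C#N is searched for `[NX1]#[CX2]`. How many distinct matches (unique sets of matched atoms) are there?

[NX1]#[CX2] is the SMARTS for a nitrile: a nitrogen triple-bonded to a two-connected carbon.
The molecule carries 3 separate instances of a nitrile (-C#N) meeting every constraint; each maps to a distinct set of atoms, giving 3 matches.

3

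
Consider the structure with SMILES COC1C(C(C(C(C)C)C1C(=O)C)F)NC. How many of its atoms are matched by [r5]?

Check the 16 heavy atoms by environment: 5× C (in 5-ring) → match; 1× F (acyclic) → no; 2× O (acyclic) → no; 7× C (acyclic) → no; 1× N (acyclic) → no.
That gives 5 matching atoms.

5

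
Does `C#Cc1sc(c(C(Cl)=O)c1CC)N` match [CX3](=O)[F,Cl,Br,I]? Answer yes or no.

Yes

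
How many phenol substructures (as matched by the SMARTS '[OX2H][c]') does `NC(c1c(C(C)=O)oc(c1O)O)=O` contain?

2

[OX2H][c] is the SMARTS for a phenol: a hydroxyl oxygen attached to an aromatic carbon.
The molecule carries 2 separate instances of a hydroxyl group (-OH) meeting every constraint; each maps to a distinct set of atoms, giving 2 matches.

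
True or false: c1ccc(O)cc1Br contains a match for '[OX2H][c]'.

The pattern [OX2H][c] describes a hydroxyl oxygen attached to an aromatic carbon — a phenol.
The molecule carries a hydroxyl group (-OH), whose atoms satisfy every constraint of the query, so the pattern matches.

True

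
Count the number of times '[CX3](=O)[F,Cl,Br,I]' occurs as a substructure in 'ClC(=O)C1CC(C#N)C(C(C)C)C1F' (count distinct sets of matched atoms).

[CX3](=O)[F,Cl,Br,I] is the SMARTS for an acyl halide: a carbonyl carbon bonded to a halogen.
Exactly one fragment in the molecule meets all constraints, giving 1 match.

1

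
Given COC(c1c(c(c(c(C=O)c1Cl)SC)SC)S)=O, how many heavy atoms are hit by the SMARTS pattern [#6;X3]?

8

The query [#6;X3] means: any carbon (aromatic or not) with three total connections.
Check the 18 heavy atoms by environment: 6× c (aromatic, X3) → match; 3× S (X2) → no; 3× C (X4) → no; 2× C (X3) → match; 2× O (X1) → no; 1× O (X2) → no; 1× Cl (X1) → no.
Summing the matching environments: 6 + 2 = 8 matching atoms.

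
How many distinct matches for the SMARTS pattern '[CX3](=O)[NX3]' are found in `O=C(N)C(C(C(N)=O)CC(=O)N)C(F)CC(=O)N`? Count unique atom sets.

[CX3](=O)[NX3] is the SMARTS for an amide: a carbonyl carbon bonded to a trivalent nitrogen.
The molecule carries 4 separate instances of a primary amide (-C(=O)NH2) meeting every constraint; each maps to a distinct set of atoms, giving 4 matches.

4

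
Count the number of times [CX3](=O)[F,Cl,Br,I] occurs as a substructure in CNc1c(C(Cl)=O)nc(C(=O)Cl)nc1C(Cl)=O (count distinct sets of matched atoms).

[CX3](=O)[F,Cl,Br,I] is the SMARTS for an acyl halide: a carbonyl carbon bonded to a halogen.
The molecule carries 3 separate instances of an acyl chloride (-C(=O)Cl) meeting every constraint; each maps to a distinct set of atoms, giving 3 matches.

3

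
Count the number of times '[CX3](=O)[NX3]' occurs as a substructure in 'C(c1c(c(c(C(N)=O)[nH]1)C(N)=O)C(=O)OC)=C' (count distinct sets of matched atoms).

2

[CX3](=O)[NX3] is the SMARTS for an amide: a carbonyl carbon bonded to a trivalent nitrogen.
The molecule carries 2 separate instances of a primary amide (-C(=O)NH2) meeting every constraint; each maps to a distinct set of atoms, giving 2 matches.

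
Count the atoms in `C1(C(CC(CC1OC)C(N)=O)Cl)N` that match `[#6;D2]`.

The query [#6;D2] means: any carbon bonded to exactly two heavy atoms.
Check the 13 heavy atoms by environment: 5× C (D3) → no; 2× C (D2) → match; 1× Cl (D1) → no; 1× O (D1) → no; 2× N (D1) → no; 1× O (D2) → no; 1× C (D1) → no.
That gives 2 matching atoms.

2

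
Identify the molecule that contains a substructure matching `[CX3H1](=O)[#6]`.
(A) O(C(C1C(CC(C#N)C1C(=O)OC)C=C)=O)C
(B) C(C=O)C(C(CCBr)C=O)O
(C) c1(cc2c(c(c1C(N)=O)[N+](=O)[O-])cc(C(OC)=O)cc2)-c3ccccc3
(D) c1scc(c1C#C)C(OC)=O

B

[CX3H1](=O)[#6] describes an sp2 carbon with one H, double-bonded to O and single-bonded to carbon (an aldehyde).
(A) has a methyl-ester group (-C(=O)OCH3) but the carbonyl carbon has H0, not H1.
(B) contains an aldehyde (-CHO), which satisfies every atom and bond constraint.
(C) has a methyl-ester group (-C(=O)OCH3) but the carbonyl carbon has H0, not H1.
(D) has a methyl-ester group (-C(=O)OCH3) but the carbonyl carbon has H0, not H1.
So the answer is (B).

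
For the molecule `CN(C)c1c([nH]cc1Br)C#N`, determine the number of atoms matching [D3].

Check the 11 heavy atoms by environment: 1× n (aromatic, D2) → no; 3× c (aromatic, D3) → match; 1× c (aromatic, D2) → no; 1× Br (D1) → no; 1× C (D2) → no; 1× N (D1) → no; 1× N (D3) → match; 2× C (D1) → no.
Summing the matching environments: 3 + 1 = 4 matching atoms.

4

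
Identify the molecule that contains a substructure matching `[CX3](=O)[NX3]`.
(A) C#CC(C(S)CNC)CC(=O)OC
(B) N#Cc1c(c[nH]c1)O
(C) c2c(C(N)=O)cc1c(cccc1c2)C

C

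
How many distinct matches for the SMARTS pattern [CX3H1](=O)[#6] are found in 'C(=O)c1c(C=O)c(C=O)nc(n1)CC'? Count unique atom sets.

3

[CX3H1](=O)[#6] is the SMARTS for an aldehyde: an sp2 carbon with one H, double-bonded to O and single-bonded to carbon.
The molecule carries 3 separate instances of an aldehyde (-CHO) meeting every constraint; each maps to a distinct set of atoms, giving 3 matches.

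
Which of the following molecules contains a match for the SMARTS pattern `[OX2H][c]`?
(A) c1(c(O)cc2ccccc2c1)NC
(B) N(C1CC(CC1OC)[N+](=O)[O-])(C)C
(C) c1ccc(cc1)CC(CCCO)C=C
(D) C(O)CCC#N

A

[OX2H][c] describes a hydroxyl oxygen attached to an aromatic carbon (a phenol).
(A) contains a hydroxyl group (-OH), which satisfies every atom and bond constraint.
(B) has a methoxy ether (-OCH3) but the oxygen has H0, not H1.
(C) has a hydroxyl group (-OH) but the -OH is on an aliphatic carbon, not an aromatic c.
(D) has a hydroxyl group (-OH) but the -OH is on an aliphatic carbon, not an aromatic c.
So the answer is (A).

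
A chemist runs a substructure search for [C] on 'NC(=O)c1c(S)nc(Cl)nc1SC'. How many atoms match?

2

Check the 13 heavy atoms by environment: 2× n (aromatic) → no; 4× c (aromatic) → no; 2× C → match; 1× O → no; 1× N → no; 1× Cl → no; 2× S → no.
That gives 2 matching atoms.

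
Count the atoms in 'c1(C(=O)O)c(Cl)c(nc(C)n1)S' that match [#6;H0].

The query [#6;H0] means: any carbon with no attached hydrogen.
Check the 12 heavy atoms by environment: 2× n (aromatic, H0) → no; 4× c (aromatic, H0) → match; 1× C (H3) → no; 1× Cl (H0) → no; 1× S (H1) → no; 1× C (H0) → match; 1× O (H0) → no; 1× O (H1) → no.
Summing the matching environments: 4 + 1 = 5 matching atoms.

5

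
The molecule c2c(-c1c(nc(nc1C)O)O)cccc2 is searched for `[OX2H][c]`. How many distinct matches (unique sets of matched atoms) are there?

2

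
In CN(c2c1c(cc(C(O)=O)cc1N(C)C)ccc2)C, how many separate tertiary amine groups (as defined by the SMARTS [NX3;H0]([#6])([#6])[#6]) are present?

2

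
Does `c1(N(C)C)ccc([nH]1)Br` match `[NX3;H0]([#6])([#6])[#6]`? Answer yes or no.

Yes

The pattern [NX3;H0]([#6])([#6])[#6] describes a trivalent nitrogen with no H, bonded to three carbons — a tertiary amine.
The molecule carries a dimethylamino group (-N(CH3)2), whose atoms satisfy every constraint of the query, so the pattern matches.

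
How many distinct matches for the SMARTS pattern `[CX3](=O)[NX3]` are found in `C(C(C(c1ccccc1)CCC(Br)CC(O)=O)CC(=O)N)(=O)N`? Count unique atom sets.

[CX3](=O)[NX3] is the SMARTS for an amide: a carbonyl carbon bonded to a trivalent nitrogen.
The molecule carries 2 separate instances of a primary amide (-C(=O)NH2) meeting every constraint; each maps to a distinct set of atoms, giving 2 matches.

2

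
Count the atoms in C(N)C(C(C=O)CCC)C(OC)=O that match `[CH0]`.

1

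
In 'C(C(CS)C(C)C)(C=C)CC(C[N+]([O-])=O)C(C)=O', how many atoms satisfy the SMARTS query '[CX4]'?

10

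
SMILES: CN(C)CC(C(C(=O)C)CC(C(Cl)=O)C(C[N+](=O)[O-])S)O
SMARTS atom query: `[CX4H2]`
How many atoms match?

The query [CX4H2] means: sp3 carbon (X4) with exactly two hydrogens.
Check the 21 heavy atoms by environment: 3× C (H2, X4) → match; 4× C (H1, X4) → no; 1× N (charge +1, H0, X3) → no; 1× O (charge -1, H0, X1) → no; 3× O (H0, X1) → no; 1× N (H0, X3) → no; 3× C (H3, X4) → no; 2× C (H0, X3) → no; 1× O (H1, X2) → no; 1× Cl (H0, X1) → no; 1× S (H1, X2) → no.
That gives 3 matching atoms.

3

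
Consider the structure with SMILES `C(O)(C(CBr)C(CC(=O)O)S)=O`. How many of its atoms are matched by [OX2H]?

2

The query [OX2H] means: aliphatic oxygen with two connections, one of which is H — an -OH oxygen.
Check the 12 heavy atoms by environment: 2× C (H2, X4) → no; 2× C (H1, X4) → no; 1× Br (H0, X1) → no; 1× S (H1, X2) → no; 2× C (H0, X3) → no; 2× O (H0, X1) → no; 2× O (H1, X2) → match.
That gives 2 matching atoms.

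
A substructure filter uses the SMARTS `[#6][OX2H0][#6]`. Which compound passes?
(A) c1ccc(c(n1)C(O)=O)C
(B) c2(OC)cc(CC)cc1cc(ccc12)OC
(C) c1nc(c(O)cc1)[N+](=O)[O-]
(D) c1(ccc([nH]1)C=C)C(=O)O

B

[#6][OX2H0][#6] describes an aliphatic oxygen bridging two carbons with no H on the oxygen (an ether).
(A) has a carboxylic acid group (-C(=O)OH) but the -OH oxygen has H1; the =O is OX1, not OX2.
(B) contains a methoxy ether (-OCH3), which satisfies every atom and bond constraint.
(C) has a hydroxyl group (-OH) but the oxygen has H1, not H0 bridging two carbons.
(D) has a carboxylic acid group (-C(=O)OH) but the -OH oxygen has H1; the =O is OX1, not OX2.
So the answer is (B).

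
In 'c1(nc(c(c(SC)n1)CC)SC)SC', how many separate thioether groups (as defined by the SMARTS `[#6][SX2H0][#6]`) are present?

[#6][SX2H0][#6] is the SMARTS for a thioether: an aliphatic sulfur bridging two carbons with no H on the sulfur.
The molecule carries 3 separate instances of a methylthio ether (-SCH3) meeting every constraint; each maps to a distinct set of atoms, giving 3 matches.

3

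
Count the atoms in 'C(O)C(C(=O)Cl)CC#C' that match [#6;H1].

2

The query [#6;H1] means: any carbon bearing exactly one hydrogen.
Check the 9 heavy atoms by environment: 2× C (H2) → no; 2× C (H1) → match; 1× O (H1) → no; 2× C (H0) → no; 1× O (H0) → no; 1× Cl (H0) → no.
That gives 2 matching atoms.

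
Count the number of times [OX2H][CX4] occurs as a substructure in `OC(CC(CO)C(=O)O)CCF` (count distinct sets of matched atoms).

2

[OX2H][CX4] is the SMARTS for an aliphatic alcohol: a hydroxyl oxygen bound to an sp3 (X4) carbon.
The molecule carries 2 separate instances of a hydroxyl group (-OH) meeting every constraint; each maps to a distinct set of atoms, giving 2 matches.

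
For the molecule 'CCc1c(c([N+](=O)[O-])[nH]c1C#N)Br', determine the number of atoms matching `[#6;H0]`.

5

The query [#6;H0] means: any carbon with no attached hydrogen.
Check the 13 heavy atoms by environment: 1× n (aromatic, H1) → no; 4× c (aromatic, H0) → match; 1× C (H2) → no; 1× C (H3) → no; 1× Br (H0) → no; 1× C (H0) → match; 1× N (H0) → no; 1× N (charge +1, H0) → no; 1× O (charge -1, H0) → no; 1× O (H0) → no.
Summing the matching environments: 4 + 1 = 5 matching atoms.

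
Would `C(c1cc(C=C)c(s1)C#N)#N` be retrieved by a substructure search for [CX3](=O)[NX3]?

No

The pattern [CX3](=O)[NX3] describes a carbonyl carbon bonded to a trivalent nitrogen — an amide.
The closest candidate here is a nitrile (-C#N), but the nitrile N is NX1 (triple-bonded), not NX3. No other fragment satisfies the full query, so there is no match.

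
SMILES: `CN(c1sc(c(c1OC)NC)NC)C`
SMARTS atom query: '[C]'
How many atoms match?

5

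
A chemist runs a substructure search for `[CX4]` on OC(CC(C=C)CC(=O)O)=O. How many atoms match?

3

The query [CX4] means: C with X4: aliphatic carbon with exactly 4 total connections (bonds + H).
Check the 11 heavy atoms by environment: 3× C (X4) → match; 4× C (X3) → no; 2× O (X1) → no; 2× O (X2) → no.
That gives 3 matching atoms.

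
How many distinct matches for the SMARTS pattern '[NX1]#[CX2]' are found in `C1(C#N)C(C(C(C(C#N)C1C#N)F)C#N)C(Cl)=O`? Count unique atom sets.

[NX1]#[CX2] is the SMARTS for a nitrile: a nitrogen triple-bonded to a two-connected carbon.
The molecule carries 4 separate instances of a nitrile (-C#N) meeting every constraint; each maps to a distinct set of atoms, giving 4 matches.

4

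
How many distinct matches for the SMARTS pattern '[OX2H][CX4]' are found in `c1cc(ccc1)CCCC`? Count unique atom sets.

0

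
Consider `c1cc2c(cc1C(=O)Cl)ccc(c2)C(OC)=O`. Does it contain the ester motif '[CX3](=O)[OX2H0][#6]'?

Yes

The pattern [CX3](=O)[OX2H0][#6] describes a carbonyl carbon bonded to an oxygen that is itself bonded to carbon (no H on that O) — an ester.
The molecule carries a methyl-ester group (-C(=O)OCH3), whose atoms satisfy every constraint of the query, so the pattern matches.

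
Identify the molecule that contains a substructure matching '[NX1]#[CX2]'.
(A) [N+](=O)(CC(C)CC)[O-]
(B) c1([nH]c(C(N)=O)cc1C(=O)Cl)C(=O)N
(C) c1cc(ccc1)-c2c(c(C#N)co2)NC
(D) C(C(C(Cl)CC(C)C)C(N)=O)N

C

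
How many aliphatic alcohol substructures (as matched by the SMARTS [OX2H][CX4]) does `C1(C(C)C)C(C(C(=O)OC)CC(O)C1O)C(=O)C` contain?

2

[OX2H][CX4] is the SMARTS for an aliphatic alcohol: a hydroxyl oxygen bound to an sp3 (X4) carbon.
The molecule carries 2 separate instances of a hydroxyl group (-OH) meeting every constraint; each maps to a distinct set of atoms, giving 2 matches.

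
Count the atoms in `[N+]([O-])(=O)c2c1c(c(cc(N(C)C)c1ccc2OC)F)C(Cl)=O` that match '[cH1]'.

Check the 22 heavy atoms by environment: 7× c (aromatic, H0) → no; 3× c (aromatic, H1) → match; 1× N (H0) → no; 3× C (H3) → no; 1× F (H0) → no; 3× O (H0) → no; 1× C (H0) → no; 1× Cl (H0) → no; 1× N (charge +1, H0) → no; 1× O (charge -1, H0) → no.
That gives 3 matching atoms.

3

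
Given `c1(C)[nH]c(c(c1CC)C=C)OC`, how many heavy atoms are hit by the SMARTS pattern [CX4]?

The query [CX4] means: C with X4: aliphatic carbon with exactly 4 total connections (bonds + H).
Check the 12 heavy atoms by environment: 1× n (aromatic, X3) → no; 4× c (aromatic, X3) → no; 4× C (X4) → match; 1× O (X2) → no; 2× C (X3) → no.
That gives 4 matching atoms.

4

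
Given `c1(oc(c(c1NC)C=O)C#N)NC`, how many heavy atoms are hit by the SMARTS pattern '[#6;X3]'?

The query [#6;X3] means: any carbon (aromatic or not) with three total connections.
Check the 13 heavy atoms by environment: 1× o (aromatic, X2) → no; 4× c (aromatic, X3) → match; 2× N (X3) → no; 2× C (X4) → no; 1× C (X3) → match; 1× O (X1) → no; 1× C (X2) → no; 1× N (X1) → no.
Summing the matching environments: 4 + 1 = 5 matching atoms.

5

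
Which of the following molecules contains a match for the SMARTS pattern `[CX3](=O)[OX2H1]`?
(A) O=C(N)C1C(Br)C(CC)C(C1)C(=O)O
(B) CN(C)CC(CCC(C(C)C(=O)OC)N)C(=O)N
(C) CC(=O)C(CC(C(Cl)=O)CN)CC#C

[CX3](=O)[OX2H1] describes an sp2 carbon double-bonded to O and single-bonded to an -OH oxygen (a carboxylic acid).
(A) contains a carboxylic acid group (-C(=O)OH), which satisfies every atom and bond constraint.
(B) has a methyl-ester group (-C(=O)OCH3) but the singly-bonded O has no H (OX2H0, not OX2H1).
(C) has an acyl chloride (-C(=O)Cl) but the carbonyl is bonded to Cl, not to an -OH oxygen.
So the answer is (A).

A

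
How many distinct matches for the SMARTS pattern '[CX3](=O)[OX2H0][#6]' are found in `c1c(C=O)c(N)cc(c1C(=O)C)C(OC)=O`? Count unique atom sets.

[CX3](=O)[OX2H0][#6] is the SMARTS for an ester: a carbonyl carbon bonded to an oxygen that is itself bonded to carbon (no H on that O).
Exactly one fragment in the molecule meets all constraints, giving 1 match.

1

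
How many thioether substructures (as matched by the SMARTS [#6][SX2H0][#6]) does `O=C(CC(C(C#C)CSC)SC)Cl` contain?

[#6][SX2H0][#6] is the SMARTS for a thioether: an aliphatic sulfur bridging two carbons with no H on the sulfur.
The molecule carries 2 separate instances of a methylthio ether (-SCH3) meeting every constraint; each maps to a distinct set of atoms, giving 2 matches.

2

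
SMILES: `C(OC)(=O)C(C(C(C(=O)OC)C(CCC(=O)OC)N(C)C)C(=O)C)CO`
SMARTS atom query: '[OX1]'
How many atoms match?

The query [OX1] means: aliphatic oxygen with one total connection — typically a carbonyl =O or an oxide.
Check the 26 heavy atoms by environment: 13× C (X4) → no; 4× C (X3) → no; 4× O (X1) → match; 4× O (X2) → no; 1× N (X3) → no.
That gives 4 matching atoms.

4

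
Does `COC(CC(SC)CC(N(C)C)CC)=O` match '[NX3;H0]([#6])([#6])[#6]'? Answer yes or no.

Yes

The pattern [NX3;H0]([#6])([#6])[#6] describes a trivalent nitrogen with no H, bonded to three carbons — a tertiary amine.
The molecule carries a dimethylamino group (-N(CH3)2), whose atoms satisfy every constraint of the query, so the pattern matches.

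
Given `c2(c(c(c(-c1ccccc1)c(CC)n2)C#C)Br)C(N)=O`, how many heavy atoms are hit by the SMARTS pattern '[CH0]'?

The query [CH0] means: aliphatic carbon with no attached hydrogen.
Check the 20 heavy atoms by environment: 1× n (aromatic, H0) → no; 6× c (aromatic, H0) → no; 2× C (H0) → match; 1× O (H0) → no; 1× N (H2) → no; 1× C (H1) → no; 1× Br (H0) → no; 1× C (H2) → no; 1× C (H3) → no; 5× c (aromatic, H1) → no.
That gives 2 matching atoms.

2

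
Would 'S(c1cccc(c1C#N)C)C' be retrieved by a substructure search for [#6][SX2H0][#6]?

The pattern [#6][SX2H0][#6] describes an aliphatic sulfur bridging two carbons with no H on the sulfur — a thioether.
The molecule carries a methylthio ether (-SCH3), whose atoms satisfy every constraint of the query, so the pattern matches.

Yes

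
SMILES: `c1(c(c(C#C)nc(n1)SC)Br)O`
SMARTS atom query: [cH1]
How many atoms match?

The query [cH1] means: aromatic carbon bearing exactly one hydrogen.
Check the 12 heavy atoms by environment: 2× n (aromatic, H0) → no; 4× c (aromatic, H0) → no; 1× C (H0) → no; 1× C (H1) → no; 1× Br (H0) → no; 1× S (H0) → no; 1× C (H3) → no; 1× O (H1) → no.
No environment satisfies the query, so 0 matching atoms.

0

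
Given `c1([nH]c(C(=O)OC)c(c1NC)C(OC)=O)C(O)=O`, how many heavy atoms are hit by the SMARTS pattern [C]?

6

The query [C] means: uppercase C matches aliphatic (non-aromatic) carbon only.
Check the 18 heavy atoms by environment: 1× n (aromatic) → no; 4× c (aromatic) → no; 1× N → no; 6× C → match; 6× O → no.
That gives 6 matching atoms.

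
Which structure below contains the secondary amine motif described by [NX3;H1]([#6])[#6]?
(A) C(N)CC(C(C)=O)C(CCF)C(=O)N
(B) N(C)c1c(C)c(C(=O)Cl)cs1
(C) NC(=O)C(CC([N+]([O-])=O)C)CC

B

[NX3;H1]([#6])[#6] describes a trivalent nitrogen with one H, bonded to two carbons (a secondary amine).
(A) has a primary amide (-C(=O)NH2) but the -C(=O)NH2 nitrogen has H2, not H1.
(B) contains an N-methylamino group (-NHCH3), which satisfies every atom and bond constraint.
(C) has a primary amide (-C(=O)NH2) but the -C(=O)NH2 nitrogen has H2, not H1.
So the answer is (B).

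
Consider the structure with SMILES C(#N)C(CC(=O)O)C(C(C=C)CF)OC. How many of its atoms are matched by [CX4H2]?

2

The query [CX4H2] means: sp3 carbon (X4) with exactly two hydrogens.
Check the 15 heavy atoms by environment: 2× C (H2, X4) → match; 3× C (H1, X4) → no; 1× C (H0, X2) → no; 1× N (H0, X1) → no; 1× O (H0, X2) → no; 1× C (H3, X4) → no; 1× C (H0, X3) → no; 1× O (H0, X1) → no; 1× O (H1, X2) → no; 1× F (H0, X1) → no; 1× C (H1, X3) → no; 1× C (H2, X3) → no.
That gives 2 matching atoms.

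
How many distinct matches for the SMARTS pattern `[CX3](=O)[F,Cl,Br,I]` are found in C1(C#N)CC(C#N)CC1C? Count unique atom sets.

0

[CX3](=O)[F,Cl,Br,I] is the SMARTS for an acyl halide: a carbonyl carbon bonded to a halogen.
No fragment in the molecule satisfies every constraint, giving 0 matches.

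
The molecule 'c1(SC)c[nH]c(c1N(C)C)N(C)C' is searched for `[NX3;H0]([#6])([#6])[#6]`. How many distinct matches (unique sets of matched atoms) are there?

2

[NX3;H0]([#6])([#6])[#6] is the SMARTS for a tertiary amine: a trivalent nitrogen with no H, bonded to three carbons.
The molecule carries 2 separate instances of a dimethylamino group (-N(CH3)2) meeting every constraint; each maps to a distinct set of atoms, giving 2 matches.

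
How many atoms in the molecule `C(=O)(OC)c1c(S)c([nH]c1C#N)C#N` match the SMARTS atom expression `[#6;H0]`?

7

The query [#6;H0] means: any carbon with no attached hydrogen.
Check the 14 heavy atoms by environment: 1× n (aromatic, H1) → no; 4× c (aromatic, H0) → match; 3× C (H0) → match; 2× N (H0) → no; 1× S (H1) → no; 2× O (H0) → no; 1× C (H3) → no.
Summing the matching environments: 4 + 3 = 7 matching atoms.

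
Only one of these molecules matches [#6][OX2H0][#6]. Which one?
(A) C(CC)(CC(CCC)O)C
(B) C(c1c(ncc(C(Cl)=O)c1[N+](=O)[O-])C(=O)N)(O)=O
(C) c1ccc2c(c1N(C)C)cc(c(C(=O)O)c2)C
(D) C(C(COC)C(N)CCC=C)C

[#6][OX2H0][#6] describes an aliphatic oxygen bridging two carbons with no H on the oxygen (an ether).
(A) has a hydroxyl group (-OH) but the oxygen has H1, not H0 bridging two carbons.
(B) has a carboxylic acid group (-C(=O)OH) but the -OH oxygen has H1; the =O is OX1, not OX2.
(C) has a carboxylic acid group (-C(=O)OH) but the -OH oxygen has H1; the =O is OX1, not OX2.
(D) contains a methoxy ether (-OCH3), which satisfies every atom and bond constraint.
So the answer is (D).

D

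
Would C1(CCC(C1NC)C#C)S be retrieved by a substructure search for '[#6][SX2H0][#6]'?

No

The pattern [#6][SX2H0][#6] describes an aliphatic sulfur bridging two carbons with no H on the sulfur — a thioether.
The closest candidate here is a thiol (-SH), but the sulfur has H1, not H0 bridging two carbons. No other fragment satisfies the full query, so there is no match.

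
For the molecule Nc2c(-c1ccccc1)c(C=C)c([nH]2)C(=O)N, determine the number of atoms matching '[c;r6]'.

6

The query [c;r6] means: aromatic carbon that belongs to a six-membered ring.
Check the 17 heavy atoms by environment: 1× n (aromatic, in 5-ring) → no; 4× c (aromatic, in 5-ring) → no; 2× N (acyclic) → no; 3× C (acyclic) → no; 1× O (acyclic) → no; 6× c (aromatic, in 6-ring) → match.
That gives 6 matching atoms.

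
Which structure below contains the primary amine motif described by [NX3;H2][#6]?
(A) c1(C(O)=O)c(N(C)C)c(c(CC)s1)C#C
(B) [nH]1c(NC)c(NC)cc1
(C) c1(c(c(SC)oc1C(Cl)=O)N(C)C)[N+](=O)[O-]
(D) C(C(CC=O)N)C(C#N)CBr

D

[NX3;H2][#6] describes a trivalent nitrogen with two H attached to carbon (a primary amine).
(A) has a dimethylamino group (-N(CH3)2) but the nitrogen has H0, not H2.
(B) has an N-methylamino group (-NHCH3) but the nitrogen bears two carbons and only one H (H1), not H2.
(C) has a dimethylamino group (-N(CH3)2) but the nitrogen has H0, not H2.
(D) contains a primary amino group (-NH2), which satisfies every atom and bond constraint.
So the answer is (D).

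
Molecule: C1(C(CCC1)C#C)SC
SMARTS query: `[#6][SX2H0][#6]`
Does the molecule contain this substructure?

The pattern [#6][SX2H0][#6] describes an aliphatic sulfur bridging two carbons with no H on the sulfur — a thioether.
The molecule carries a methylthio ether (-SCH3), whose atoms satisfy every constraint of the query, so the pattern matches.

Yes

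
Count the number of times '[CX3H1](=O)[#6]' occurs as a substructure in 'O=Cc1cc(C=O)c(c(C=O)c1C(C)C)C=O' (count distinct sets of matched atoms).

[CX3H1](=O)[#6] is the SMARTS for an aldehyde: an sp2 carbon with one H, double-bonded to O and single-bonded to carbon.
The molecule carries 4 separate instances of an aldehyde (-CHO) meeting every constraint; each maps to a distinct set of atoms, giving 4 matches.

4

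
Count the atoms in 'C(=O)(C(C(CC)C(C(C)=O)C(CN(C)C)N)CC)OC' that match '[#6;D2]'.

3

Check the 20 heavy atoms by environment: 6× C (D1) → no; 3× C (D2) → match; 6× C (D3) → no; 1× N (D3) → no; 2× O (D1) → no; 1× O (D2) → no; 1× N (D1) → no.
That gives 3 matching atoms.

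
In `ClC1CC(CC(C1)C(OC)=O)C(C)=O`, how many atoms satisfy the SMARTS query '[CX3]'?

The query [CX3] means: C with X3: aliphatic carbon with exactly 3 total connections.
Check the 14 heavy atoms by environment: 8× C (X4) → no; 2× C (X3) → match; 2× O (X1) → no; 1× O (X2) → no; 1× Cl (X1) → no.
That gives 2 matching atoms.

2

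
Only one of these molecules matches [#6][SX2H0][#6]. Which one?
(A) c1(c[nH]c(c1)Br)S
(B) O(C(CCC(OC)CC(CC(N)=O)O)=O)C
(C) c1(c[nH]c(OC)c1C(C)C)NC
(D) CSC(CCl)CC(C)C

[#6][SX2H0][#6] describes an aliphatic sulfur bridging two carbons with no H on the sulfur (a thioether).
(A) has a thiol (-SH) but the sulfur has H1, not H0 bridging two carbons.
(B) has a methoxy ether (-OCH3) but the bridging atom is O, not S.
(C) has a methoxy ether (-OCH3) but the bridging atom is O, not S.
(D) contains a methylthio ether (-SCH3), which satisfies every atom and bond constraint.
So the answer is (D).

D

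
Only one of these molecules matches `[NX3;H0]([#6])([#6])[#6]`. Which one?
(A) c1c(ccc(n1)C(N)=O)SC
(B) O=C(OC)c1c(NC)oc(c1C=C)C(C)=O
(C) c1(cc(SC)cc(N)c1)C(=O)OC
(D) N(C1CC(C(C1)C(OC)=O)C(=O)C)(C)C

D

[NX3;H0]([#6])([#6])[#6] describes a trivalent nitrogen with no H, bonded to three carbons (a tertiary amine).
(A) has a primary amide (-C(=O)NH2) but the amide nitrogen has H2 and only one carbon neighbour.
(B) has an N-methylamino group (-NHCH3) but the nitrogen still has one H (H1), not H0.
(C) has a primary amino group (-NH2) but the nitrogen has H2, not H0 with three carbons.
(D) contains a dimethylamino group (-N(CH3)2), which satisfies every atom and bond constraint.
So the answer is (D).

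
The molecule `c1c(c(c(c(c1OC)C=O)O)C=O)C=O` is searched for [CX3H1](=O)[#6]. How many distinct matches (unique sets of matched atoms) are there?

3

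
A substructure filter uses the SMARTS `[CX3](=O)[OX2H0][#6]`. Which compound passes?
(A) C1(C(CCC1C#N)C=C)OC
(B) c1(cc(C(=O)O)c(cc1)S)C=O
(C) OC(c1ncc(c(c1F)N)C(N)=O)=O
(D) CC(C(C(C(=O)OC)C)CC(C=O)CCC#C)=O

D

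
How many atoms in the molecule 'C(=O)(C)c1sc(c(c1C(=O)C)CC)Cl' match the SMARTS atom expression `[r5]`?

The query [r5] means: r5 matches atoms in a five-membered ring.
Check the 14 heavy atoms by environment: 1× s (aromatic, in 5-ring) → match; 4× c (aromatic, in 5-ring) → match; 6× C (acyclic) → no; 2× O (acyclic) → no; 1× Cl (acyclic) → no.
Summing the matching environments: 1 + 4 = 5 matching atoms.

5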